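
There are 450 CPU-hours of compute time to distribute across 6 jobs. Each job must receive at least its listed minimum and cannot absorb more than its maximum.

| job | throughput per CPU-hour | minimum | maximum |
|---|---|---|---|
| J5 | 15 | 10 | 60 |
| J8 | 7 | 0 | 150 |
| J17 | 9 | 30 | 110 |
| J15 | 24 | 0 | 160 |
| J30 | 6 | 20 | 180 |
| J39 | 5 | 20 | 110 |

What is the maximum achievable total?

6510

Meeting every minimum uses 10+0+30+0+20+20 = 80 CPU-hours, leaving 370.
Highest throughput per CPU-hour first: J15 24 > J5 15 > J17 9 > J8 7 > J30 6 > J39 5.
J15: +160 to 160 (cap) ; 210 left.
J5: +50 to 60 (cap) ; 160 left.
J17: +80 to 110 (cap) ; 80 left.
J8: +80 (room for 150) → 80. Pool exhausted.
Total = 15×60 + 7×80 + 9×110 + 24×160 + 6×20 + 5×20 = 6510.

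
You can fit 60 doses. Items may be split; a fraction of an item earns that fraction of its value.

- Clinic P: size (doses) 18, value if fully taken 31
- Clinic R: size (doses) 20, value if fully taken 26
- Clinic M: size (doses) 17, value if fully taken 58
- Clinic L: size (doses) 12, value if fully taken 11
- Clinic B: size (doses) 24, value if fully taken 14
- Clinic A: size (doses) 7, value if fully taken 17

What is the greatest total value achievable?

Sort by value density: Clinic M 58/17≈3.41, Clinic A 17/7≈2.43, Clinic P 31/18≈1.72, Clinic R 26/20≈1.3, Clinic L 11/12≈0.917, Clinic B 14/24≈0.583.
Clinic M: take in full, 17 doses for value 58 ; 43 left.
Take all of Clinic A (7 doses, value 17) ; 36 doses left.
Take all of Clinic P (18 doses, value 31) ; 18 doses left.
Only 18 doses remain; take 18/20 of Clinic R for value 26×18/20 = 23.4.
Total value = 129.4.

129.4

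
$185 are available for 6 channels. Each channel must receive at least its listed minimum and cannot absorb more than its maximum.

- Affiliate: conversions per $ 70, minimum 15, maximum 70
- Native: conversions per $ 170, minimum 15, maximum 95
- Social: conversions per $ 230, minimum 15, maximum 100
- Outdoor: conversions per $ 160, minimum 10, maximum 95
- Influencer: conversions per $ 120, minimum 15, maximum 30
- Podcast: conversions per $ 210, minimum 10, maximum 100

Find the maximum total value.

36300

Meeting every minimum uses 15+15+15+10+15+10 = 80 $, leaving 105.
Rank by conversions per $: Social 230 > Podcast 210 > Native 170 > Outdoor 160 > Influencer 120 > Affiliate 70.
Social takes 85 more to reach its cap of 100 ; 20 left.
Podcast: +20 (room for 90) → 30. Pool exhausted.
Total = 70×15 + 170×15 + 230×100 + 160×10 + 120×15 + 210×30 = 36300.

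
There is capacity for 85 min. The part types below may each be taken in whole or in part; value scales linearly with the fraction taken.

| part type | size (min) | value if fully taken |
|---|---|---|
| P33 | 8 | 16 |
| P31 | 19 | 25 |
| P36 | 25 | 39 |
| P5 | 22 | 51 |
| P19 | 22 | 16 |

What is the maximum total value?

Rank by value-to-size ratio: P5 51/22≈2.32, P33 16/8≈2, P36 39/25≈1.56, P31 25/19≈1.32, P19 16/22≈0.727.
All 22 min of P5 fit (value 51) → 63 remain.
All 8 min of P33 fit (value 16) → 55 remain.
All 25 min of P36 fit (value 39) → 30 remain.
All 19 min of P31 fit (value 25) → 11 remain.
Only 11 min remain; take 11/22 of P19 for value 16×11/22 = 8.
Total value = 139.

139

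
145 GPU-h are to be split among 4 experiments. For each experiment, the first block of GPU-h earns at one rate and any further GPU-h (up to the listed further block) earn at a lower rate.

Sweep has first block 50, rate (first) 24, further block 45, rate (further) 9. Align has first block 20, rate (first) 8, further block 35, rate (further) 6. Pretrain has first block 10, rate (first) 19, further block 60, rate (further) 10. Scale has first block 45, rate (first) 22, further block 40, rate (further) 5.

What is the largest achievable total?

2780

Treat each block as its own option and order by rate: Sweep/first 24 > Scale/first 22 > Pretrain/first 19 > Pretrain/second 10 > Sweep/second 9 > Align/first 8 > Align/second 6 > Scale/second 5.
Fill Sweep first block (50 at 24) — 95 left.
Scale first at 22: fill all 45 — 50 left.
Fill Pretrain first block (10 at 19) — 40 left.
Pretrain second at 10: only 40 left, fill 40.
Total = 24×50 + 22×45 + 19×10 + 10×40 = 2780.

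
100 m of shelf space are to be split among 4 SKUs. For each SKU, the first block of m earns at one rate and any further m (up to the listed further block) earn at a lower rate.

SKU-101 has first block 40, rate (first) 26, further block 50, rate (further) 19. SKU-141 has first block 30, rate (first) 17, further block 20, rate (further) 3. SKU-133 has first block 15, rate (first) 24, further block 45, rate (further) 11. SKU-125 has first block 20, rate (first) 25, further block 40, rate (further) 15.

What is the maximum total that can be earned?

Treat each block as its own option and order by rate: SKU-101/first 26 > SKU-125/first 25 > SKU-133/first 24 > SKU-101/second 19 > SKU-141/first 17 > SKU-125/second 15 > SKU-133/second 11 > SKU-141/second 3.
SKU-101/first (26): +40 — 60 left.
SKU-125/first (25): +20 — 40 left.
SKU-133 first at 24: fill all 15 — 25 left.
25 remain; put them into SKU-101 second at 19.
Total = 26×40 + 25×20 + 24×15 + 19×25 = 2375.

2375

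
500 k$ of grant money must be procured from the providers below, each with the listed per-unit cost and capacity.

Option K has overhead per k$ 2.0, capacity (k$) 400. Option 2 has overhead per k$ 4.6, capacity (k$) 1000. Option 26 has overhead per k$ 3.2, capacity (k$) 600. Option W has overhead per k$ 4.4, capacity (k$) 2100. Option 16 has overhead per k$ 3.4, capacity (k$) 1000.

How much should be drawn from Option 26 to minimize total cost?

Fill from the cheapest provider first.
Take 400 from Option K at 2.0 → need 100 more.
Option 26 (3.2): take the remaining 100 → done.
Option 16, Option W, Option 2: unused.

100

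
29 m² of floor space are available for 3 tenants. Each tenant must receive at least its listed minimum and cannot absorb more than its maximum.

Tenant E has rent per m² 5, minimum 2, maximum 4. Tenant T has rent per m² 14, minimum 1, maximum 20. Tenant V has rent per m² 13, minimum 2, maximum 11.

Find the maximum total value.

Meeting every minimum uses 2+1+2 = 5 m², leaving 24.
Highest rent per m² first: Tenant T 14 > Tenant V 13 > Tenant E 5.
Give Tenant T 19 more to hit its cap of 20 — 5 left.
Only 5 left; Tenant V takes them to reach 7.
Total = 5×2 + 14×20 + 13×7 = 381.

381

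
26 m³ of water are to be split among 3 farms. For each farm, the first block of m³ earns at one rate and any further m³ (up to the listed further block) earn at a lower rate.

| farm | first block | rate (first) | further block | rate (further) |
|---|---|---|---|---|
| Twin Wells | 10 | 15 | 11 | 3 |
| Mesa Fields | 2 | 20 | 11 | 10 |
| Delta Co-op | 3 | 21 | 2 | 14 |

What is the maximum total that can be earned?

Rank every tier by rate: Delta Co-op/tier1 21 > Mesa Fields/tier1 20 > Twin Wells/tier1 15 > Delta Co-op/tier2 14 > Mesa Fields/tier2 10 > Twin Wells/tier2 3.
Fill Delta Co-op tier1 block (3 at 21) ; 23 left.
Mesa Fields/tier1 (20): +2 ; 21 left.
Twin Wells tier1 at 15: fill all 10 ; 11 left.
Delta Co-op/tier2 (14): +2 ; 9 left.
Mesa Fields/tier2: +9 of 11 at 10; pool empty.
Total = 21×3 + 20×2 + 15×10 + 14×2 + 10×9 = 371.

371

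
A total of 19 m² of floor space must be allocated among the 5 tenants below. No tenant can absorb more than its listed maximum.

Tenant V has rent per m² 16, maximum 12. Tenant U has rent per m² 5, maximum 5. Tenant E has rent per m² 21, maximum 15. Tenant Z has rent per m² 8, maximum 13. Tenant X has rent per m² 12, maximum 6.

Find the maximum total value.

Order the tenants by rent per m²: Tenant E 21 > Tenant V 16 > Tenant X 12 > Tenant Z 8 > Tenant U 5.
Tenant E takes 15 to reach its cap of 15 → 4 left.
Only 4 left; Tenant V takes them to reach 4.
Total = 16×4 + 21×15 = 379.

379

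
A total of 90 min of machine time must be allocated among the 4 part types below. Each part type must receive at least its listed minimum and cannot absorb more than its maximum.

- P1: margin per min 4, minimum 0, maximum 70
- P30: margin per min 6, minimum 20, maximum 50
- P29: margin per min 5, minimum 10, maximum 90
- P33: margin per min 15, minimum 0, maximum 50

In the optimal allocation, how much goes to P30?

30

Meeting every minimum uses 0+20+10+0 = 30 min, leaving 60.
Rank by margin per min: P33 15 > P30 6 > P29 5 > P1 4.
P33: +50 to 50 (cap) — 10 left.
P30 has room for 30 more but only 10 remain, so it gets 30.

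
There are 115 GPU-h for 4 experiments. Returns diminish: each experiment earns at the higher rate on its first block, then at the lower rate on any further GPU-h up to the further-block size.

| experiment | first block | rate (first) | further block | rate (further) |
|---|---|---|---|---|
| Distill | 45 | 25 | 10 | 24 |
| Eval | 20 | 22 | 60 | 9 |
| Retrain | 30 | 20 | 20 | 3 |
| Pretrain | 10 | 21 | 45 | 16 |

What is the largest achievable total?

2615

Treat each block as its own option and order by rate: Distill/tier1 25 > Distill/tier2 24 > Eval/tier1 22 > Pretrain/tier1 21 > Retrain/tier1 20 > Pretrain/tier2 16 > Eval/tier2 9 > Retrain/tier2 3.
Distill/tier1 (25): +45 → 70 left.
Fill Distill tier2 block (10 at 24) → 60 left.
Eval/tier1 (22): +20 → 40 left.
Pretrain tier1 at 21: fill all 10 → 30 left.
Retrain/tier1 (20): +30 → 0 left.
Total = 25×45 + 24×10 + 22×20 + 21×10 + 20×30 = 2615.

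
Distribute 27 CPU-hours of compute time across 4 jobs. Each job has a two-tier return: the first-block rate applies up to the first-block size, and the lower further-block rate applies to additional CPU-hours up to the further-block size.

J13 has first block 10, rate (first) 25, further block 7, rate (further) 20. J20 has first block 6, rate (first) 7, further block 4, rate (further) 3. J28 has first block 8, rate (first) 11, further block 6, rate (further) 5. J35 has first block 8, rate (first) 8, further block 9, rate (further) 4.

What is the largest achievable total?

494

Order all 8 blocks by rate: J13/first 25 > J13/second 20 > J28/first 11 > J35/first 8 > J20/first 7 > J28/second 5 > J35/second 4 > J20/second 3.
J13 first at 25: fill all 10 — 17 left.
Fill J13 second block (7 at 20) — 10 left.
J28/first (11): +8 — 2 left.
J35/first: +2 of 8 at 8; pool empty.
Total = 25×10 + 20×7 + 11×8 + 8×2 = 494.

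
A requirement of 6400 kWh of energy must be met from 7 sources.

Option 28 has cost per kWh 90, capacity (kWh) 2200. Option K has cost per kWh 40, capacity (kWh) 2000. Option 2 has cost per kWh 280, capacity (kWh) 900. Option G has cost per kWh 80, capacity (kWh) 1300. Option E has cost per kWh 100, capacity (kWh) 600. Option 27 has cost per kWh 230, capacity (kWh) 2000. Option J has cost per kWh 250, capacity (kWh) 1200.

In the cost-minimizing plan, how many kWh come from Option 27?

Fill from the cheapest source first.
Take 2000 from Option K at 40 ; need 4400 more.
Option G (80): use full 1300 ; 3100 kWh to go.
Option 28 (90): use full 2200 ; 900 kWh to go.
Option E at 100: take all 600 kWh ; 300 still needed.
Option 27 at 230: take 300 of its 2000 ; requirement met.
Option J, Option 2: unused.

300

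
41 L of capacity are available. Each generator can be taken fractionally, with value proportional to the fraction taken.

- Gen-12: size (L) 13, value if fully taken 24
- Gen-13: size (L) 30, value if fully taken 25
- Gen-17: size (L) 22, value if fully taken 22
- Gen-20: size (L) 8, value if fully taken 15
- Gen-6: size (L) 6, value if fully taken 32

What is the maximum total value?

Best value per unit of size first: Gen-6 32/6≈5.33, Gen-20 15/8≈1.88, Gen-12 24/13≈1.85, Gen-17 22/22≈1, Gen-13 25/30≈0.833.
All 6 L of Gen-6 fit (value 32) ; 35 remain.
All 8 L of Gen-20 fit (value 15) ; 27 remain.
All 13 L of Gen-12 fit (value 24) ; 14 remain.
Fill the last 14 L with part of Gen-17: 14/22 of it earns 14.
Total value = 85.

85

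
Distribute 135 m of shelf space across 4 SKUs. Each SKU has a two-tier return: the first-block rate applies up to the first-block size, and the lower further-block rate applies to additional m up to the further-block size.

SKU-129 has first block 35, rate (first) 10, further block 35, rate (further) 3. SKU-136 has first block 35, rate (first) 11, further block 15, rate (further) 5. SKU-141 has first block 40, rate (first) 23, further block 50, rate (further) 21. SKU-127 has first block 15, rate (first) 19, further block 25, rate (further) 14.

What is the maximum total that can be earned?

2660

Rank every tier by rate: SKU-141/first 23 > SKU-141/second 21 > SKU-127/first 19 > SKU-127/second 14 > SKU-136/first 11 > SKU-129/first 10 > SKU-136/second 5 > SKU-129/second 3.
SKU-141/first (23): +40 — 95 left.
SKU-141/second (21): +50 — 45 left.
SKU-127/first (19): +15 — 30 left.
Fill SKU-127 second block (25 at 14) — 5 left.
SKU-136/first: +5 of 35 at 11; pool empty.
Total = 23×40 + 21×50 + 19×15 + 14×25 + 11×5 = 2660.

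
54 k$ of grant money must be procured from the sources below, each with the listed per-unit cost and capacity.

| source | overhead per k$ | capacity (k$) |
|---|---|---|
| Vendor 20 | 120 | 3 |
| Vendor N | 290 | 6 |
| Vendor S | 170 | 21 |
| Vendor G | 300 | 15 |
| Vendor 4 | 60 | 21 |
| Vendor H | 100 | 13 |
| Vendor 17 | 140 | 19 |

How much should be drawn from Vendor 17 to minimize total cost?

Fill from the cheapest source first.
Vendor 4 at 60: take all 21 k$ → 33 still needed.
Vendor H at 100: take all 13 k$ → 20 still needed.
Take 3 from Vendor 20 at 120 → need 17 more.
Take 17 from Vendor 17 at 140 to finish.
Vendor S, Vendor N, Vendor G: unused.

17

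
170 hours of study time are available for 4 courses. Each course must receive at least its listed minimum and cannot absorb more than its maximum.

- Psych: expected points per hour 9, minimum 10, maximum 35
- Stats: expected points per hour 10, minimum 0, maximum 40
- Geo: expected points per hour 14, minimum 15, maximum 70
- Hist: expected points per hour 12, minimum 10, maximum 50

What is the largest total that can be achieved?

2070

Meeting every minimum uses 10+0+15+10 = 35 hours, leaving 135.
Rank by expected points per hour: Geo 14 > Hist 12 > Stats 10 > Psych 9.
Give Geo 55 more to hit its cap of 70 — 80 left.
Hist takes 40 more to reach its cap of 50 — 40 left.
Stats: +40 to 40 (cap) — 0 left.
Total = 9×10 + 10×40 + 14×70 + 12×50 = 2070.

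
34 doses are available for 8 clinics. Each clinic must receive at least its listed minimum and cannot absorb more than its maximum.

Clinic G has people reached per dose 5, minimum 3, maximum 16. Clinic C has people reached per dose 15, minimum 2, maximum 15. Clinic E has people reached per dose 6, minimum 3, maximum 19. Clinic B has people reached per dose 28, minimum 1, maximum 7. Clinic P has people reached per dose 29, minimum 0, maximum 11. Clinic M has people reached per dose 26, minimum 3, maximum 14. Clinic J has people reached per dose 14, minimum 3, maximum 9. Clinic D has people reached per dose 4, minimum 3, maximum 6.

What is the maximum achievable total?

682

Meeting every minimum uses 3+2+3+1+0+3+3+3 = 18 doses, leaving 16.
Highest people reached per dose first: Clinic P 29 > Clinic B 28 > Clinic M 26 > Clinic C 15 > Clinic J 14 > Clinic E 6 > Clinic G 5 > Clinic D 4.
Clinic P takes 11 more to reach its cap of 11 → 5 left.
Clinic B has room for 6 more but only 5 remain, so it gets 6.
Total = 5×3 + 15×2 + 6×3 + 28×6 + 29×11 + 26×3 + 14×3 + 4×3 = 682.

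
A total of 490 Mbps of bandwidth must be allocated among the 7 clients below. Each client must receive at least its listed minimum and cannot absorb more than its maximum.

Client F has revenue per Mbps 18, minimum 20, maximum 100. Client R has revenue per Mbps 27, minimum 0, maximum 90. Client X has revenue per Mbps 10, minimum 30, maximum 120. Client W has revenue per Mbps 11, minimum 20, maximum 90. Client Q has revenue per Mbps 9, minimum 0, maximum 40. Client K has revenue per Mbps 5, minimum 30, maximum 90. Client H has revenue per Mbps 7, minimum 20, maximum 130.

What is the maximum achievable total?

Meeting every minimum uses 20+0+30+20+0+30+20 = 120 Mbps, leaving 370.
Rank by revenue per Mbps: Client R 27 > Client F 18 > Client W 11 > Client X 10 > Client Q 9 > Client H 7 > Client K 5.
Give Client R 90 more to hit its cap of 90 — 280 left.
Give Client F 80 more to hit its cap of 100 — 200 left.
Give Client W 70 more to hit its cap of 90 — 130 left.
Client X: +90 to 120 (cap) — 40 left.
Give Client Q 40 more to hit its cap of 40 — 0 left.
Total = 18×100 + 27×90 + 10×120 + 11×90 + 9×40 + 5×30 + 7×20 = 7070.

7070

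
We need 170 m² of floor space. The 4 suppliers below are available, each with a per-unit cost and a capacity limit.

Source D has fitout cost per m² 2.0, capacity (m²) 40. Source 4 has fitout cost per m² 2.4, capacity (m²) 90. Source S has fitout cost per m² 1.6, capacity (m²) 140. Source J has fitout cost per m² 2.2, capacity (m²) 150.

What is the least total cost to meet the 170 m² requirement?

Use suppliers in increasing cost order.
Source S at 1.6: take all 140 m² ; 30 still needed.
Take 30 from Source D at 2.0 to finish.
Source J, Source 4: unused.
Cost = 140×1.6 + 30×2.0 = 284.

284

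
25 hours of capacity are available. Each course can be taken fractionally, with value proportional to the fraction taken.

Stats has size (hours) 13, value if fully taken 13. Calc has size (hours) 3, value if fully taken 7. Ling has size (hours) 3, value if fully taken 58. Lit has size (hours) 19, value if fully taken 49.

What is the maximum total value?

114

Best value per unit of size first: Ling 58/3≈19.3, Lit 49/19≈2.58, Calc 7/3≈2.33, Stats 13/13≈1.
All 3 hours of Ling fit (value 58) ; 22 remain.
Take all of Lit (19 hours, value 49) ; 3 hours left.
All 3 hours of Calc fit (value 7) ; 0 remain.
Total value = 114.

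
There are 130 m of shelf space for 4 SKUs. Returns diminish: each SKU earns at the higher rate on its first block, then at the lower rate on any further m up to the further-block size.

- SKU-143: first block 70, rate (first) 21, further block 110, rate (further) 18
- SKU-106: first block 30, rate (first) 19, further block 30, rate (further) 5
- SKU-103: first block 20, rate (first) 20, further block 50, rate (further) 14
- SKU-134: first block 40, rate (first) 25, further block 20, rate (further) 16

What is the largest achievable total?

Rank every tier by rate: SKU-134/first 25 > SKU-143/first 21 > SKU-103/first 20 > SKU-106/first 19 > SKU-143/second 18 > SKU-134/second 16 > SKU-103/second 14 > SKU-106/second 5.
SKU-134/first (25): +40 ; 90 left.
SKU-143/first (21): +70 ; 20 left.
SKU-103/first (20): +20 ; 0 left.
Total = 25×40 + 21×70 + 20×20 = 2870.

2870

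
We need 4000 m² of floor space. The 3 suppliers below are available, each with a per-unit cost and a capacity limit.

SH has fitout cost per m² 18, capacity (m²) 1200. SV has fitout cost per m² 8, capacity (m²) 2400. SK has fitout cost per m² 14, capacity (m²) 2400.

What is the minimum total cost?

Cheapest first:
SV at 8: take all 2400 m² → 1600 still needed.
SK (14): take the remaining 1600 → done.
SH: unused.
Cost = 2400×8 + 1600×14 = 41600.

41600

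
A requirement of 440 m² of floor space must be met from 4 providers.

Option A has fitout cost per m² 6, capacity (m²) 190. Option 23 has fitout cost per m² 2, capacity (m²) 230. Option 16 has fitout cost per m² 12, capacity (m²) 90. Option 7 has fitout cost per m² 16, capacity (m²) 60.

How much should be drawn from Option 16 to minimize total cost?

Fill from the cheapest provider first.
Take 230 from Option 23 at 2 ; need 210 more.
Take 190 from Option A at 6 ; need 20 more.
Option 16 at 12: take 20 of its 90 ; requirement met.
Option 7: unused.

20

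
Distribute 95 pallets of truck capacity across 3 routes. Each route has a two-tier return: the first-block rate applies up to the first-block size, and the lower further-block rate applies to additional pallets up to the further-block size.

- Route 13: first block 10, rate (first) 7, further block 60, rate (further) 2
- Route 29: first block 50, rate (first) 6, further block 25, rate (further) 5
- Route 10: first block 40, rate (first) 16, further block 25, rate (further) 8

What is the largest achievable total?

1030

Order all 6 blocks by rate: Route 10/tier1 16 > Route 10/tier2 8 > Route 13/tier1 7 > Route 29/tier1 6 > Route 29/tier2 5 > Route 13/tier2 2.
Route 10 tier1 at 16: fill all 40 ; 55 left.
Route 10/tier2 (8): +25 ; 30 left.
Route 13 tier1 at 7: fill all 10 ; 20 left.
20 remain; put them into Route 29 tier1 at 6.
Total = 16×40 + 8×25 + 7×10 + 6×20 = 1030.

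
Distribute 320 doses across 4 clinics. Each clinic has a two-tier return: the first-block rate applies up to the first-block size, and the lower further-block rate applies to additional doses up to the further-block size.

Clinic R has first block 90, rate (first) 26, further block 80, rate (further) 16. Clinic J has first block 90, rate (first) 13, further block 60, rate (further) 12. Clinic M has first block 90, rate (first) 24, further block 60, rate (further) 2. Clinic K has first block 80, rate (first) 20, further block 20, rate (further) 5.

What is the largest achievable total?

7060

Treat each block as its own option and order by rate: Clinic R/first 26 > Clinic M/first 24 > Clinic K/first 20 > Clinic R/second 16 > Clinic J/first 13 > Clinic J/second 12 > Clinic K/second 5 > Clinic M/second 2.
Fill Clinic R first block (90 at 26) ; 230 left.
Clinic M first at 24: fill all 90 ; 140 left.
Clinic K/first (20): +80 ; 60 left.
Clinic R second at 16: only 60 left, fill 60.
Total = 26×90 + 24×90 + 20×80 + 16×60 = 7060.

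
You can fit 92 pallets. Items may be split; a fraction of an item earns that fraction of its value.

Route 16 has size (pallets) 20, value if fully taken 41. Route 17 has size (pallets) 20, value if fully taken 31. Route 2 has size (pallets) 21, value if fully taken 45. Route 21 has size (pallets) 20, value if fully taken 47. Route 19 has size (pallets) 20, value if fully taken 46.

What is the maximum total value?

Rank by value-to-size ratio: Route 21 47/20≈2.35, Route 19 46/20≈2.3, Route 2 45/21≈2.14, Route 16 41/20≈2.05, Route 17 31/20≈1.55.
Take all of Route 21 (20 pallets, value 47) — 72 pallets left.
Take all of Route 19 (20 pallets, value 46) — 52 pallets left.
Take all of Route 2 (21 pallets, value 45) — 31 pallets left.
Route 16: take in full, 20 pallets for value 41 — 11 left.
Only 11 pallets remain; take 11/20 of Route 17 for value 31×11/20 = 17.05.
Total value = 196.05.

196.05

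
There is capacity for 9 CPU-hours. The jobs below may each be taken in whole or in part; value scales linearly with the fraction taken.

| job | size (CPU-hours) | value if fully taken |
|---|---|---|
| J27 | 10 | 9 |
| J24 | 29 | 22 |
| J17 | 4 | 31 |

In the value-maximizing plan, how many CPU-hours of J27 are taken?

Rank by value-to-size ratio: J17 31/4≈7.75, J27 9/10≈0.9, J24 22/29≈0.759.
J17: take in full, 4 CPU-hours for value 31 → 5 left.
Only 5 CPU-hours remain; take 5/10 of J27 for value 9×5/10 = 4.5.

5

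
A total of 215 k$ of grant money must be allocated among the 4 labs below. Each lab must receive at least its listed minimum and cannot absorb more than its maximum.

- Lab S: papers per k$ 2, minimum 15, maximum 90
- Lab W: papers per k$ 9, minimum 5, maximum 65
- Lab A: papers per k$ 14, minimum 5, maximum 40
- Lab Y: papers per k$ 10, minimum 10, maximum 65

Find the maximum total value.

1885

Meeting every minimum uses 15+5+5+10 = 35 k$, leaving 180.
Rank by papers per k$: Lab A 14 > Lab Y 10 > Lab W 9 > Lab S 2.
Lab A: +35 to 40 (cap) — 145 left.
Lab Y takes 55 more to reach its cap of 65 — 90 left.
Lab W takes 60 more to reach its cap of 65 — 30 left.
Lab S has room for 75 more but only 30 remain, so it gets 45.
Total = 2×45 + 9×65 + 14×40 + 10×65 = 1885.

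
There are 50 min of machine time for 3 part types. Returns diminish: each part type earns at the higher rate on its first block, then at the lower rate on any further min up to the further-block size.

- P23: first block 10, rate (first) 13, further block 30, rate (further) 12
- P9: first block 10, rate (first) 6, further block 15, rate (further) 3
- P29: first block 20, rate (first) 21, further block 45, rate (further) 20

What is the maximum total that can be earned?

Treat each block as its own option and order by rate: P29/first 21 > P29/second 20 > P23/first 13 > P23/second 12 > P9/first 6 > P9/second 3.
P29 first at 21: fill all 20 → 30 left.
P29/second: +30 of 45 at 20; pool empty.
Total = 21×20 + 20×30 = 1020.

1020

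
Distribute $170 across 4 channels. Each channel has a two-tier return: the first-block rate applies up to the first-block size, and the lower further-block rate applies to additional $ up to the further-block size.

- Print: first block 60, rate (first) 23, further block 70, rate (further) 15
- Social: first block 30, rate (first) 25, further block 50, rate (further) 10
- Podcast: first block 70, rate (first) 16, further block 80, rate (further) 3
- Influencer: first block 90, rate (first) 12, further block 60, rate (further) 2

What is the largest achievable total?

3400

Treat each block as its own option and order by rate: Social/first 25 > Print/first 23 > Podcast/first 16 > Print/second 15 > Influencer/first 12 > Social/second 10 > Podcast/second 3 > Influencer/second 2.
Social first at 25: fill all 30 ; 140 left.
Print first at 23: fill all 60 ; 80 left.
Podcast first at 16: fill all 70 ; 10 left.
10 remain; put them into Print second at 15.
Total = 25×30 + 23×60 + 16×70 + 15×10 = 3400.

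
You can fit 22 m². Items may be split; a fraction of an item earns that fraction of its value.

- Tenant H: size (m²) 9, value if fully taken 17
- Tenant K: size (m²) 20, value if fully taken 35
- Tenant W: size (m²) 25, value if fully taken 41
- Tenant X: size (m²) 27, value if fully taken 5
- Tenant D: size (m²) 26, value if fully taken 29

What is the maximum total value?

39.75

Rank by value-to-size ratio: Tenant H 17/9≈1.89, Tenant K 35/20≈1.75, Tenant W 41/25≈1.64, Tenant D 29/26≈1.12, Tenant X 5/27≈0.185.
Tenant H: take in full, 9 m² for value 17 — 13 left.
13 m² left: a 13/20 share of Tenant K gives 35×13/20 = 22.75.
Total value = 39.75.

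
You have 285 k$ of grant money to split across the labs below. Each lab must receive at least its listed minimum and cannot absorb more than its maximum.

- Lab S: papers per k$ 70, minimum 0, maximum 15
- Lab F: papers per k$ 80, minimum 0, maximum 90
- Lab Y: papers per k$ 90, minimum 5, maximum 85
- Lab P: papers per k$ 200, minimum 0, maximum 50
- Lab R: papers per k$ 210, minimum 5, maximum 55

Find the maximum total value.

36750

Meeting every minimum uses 0+0+5+0+5 = 10 k$, leaving 275.
Rank by papers per k$: Lab R 210 > Lab P 200 > Lab Y 90 > Lab F 80 > Lab S 70.
Lab R takes 50 more to reach its cap of 55 ; 225 left.
Lab P: +50 to 50 (cap) ; 175 left.
Lab Y takes 80 more to reach its cap of 85 ; 95 left.
Lab F takes 90 more to reach its cap of 90 ; 5 left.
Lab S: +5 (room for 15) → 5. Pool exhausted.
Total = 70×5 + 80×90 + 90×85 + 200×50 + 210×55 = 36750.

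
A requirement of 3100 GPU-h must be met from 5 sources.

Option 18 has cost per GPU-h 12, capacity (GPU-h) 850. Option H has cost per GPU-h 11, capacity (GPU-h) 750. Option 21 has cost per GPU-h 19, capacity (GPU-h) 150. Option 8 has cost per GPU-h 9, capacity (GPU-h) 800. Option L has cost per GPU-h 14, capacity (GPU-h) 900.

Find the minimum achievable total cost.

Fill from the cheapest source first.
Option 8 at 9: take all 800 GPU-h → 2300 still needed.
Take 750 from Option H at 11 → need 1550 more.
Option 18 (12): use full 850 → 700 GPU-h to go.
Option L (14): take the remaining 700 → done.
Option 21: unused.
Cost = 800×9 + 750×11 + 850×12 + 700×14 = 35450.

35450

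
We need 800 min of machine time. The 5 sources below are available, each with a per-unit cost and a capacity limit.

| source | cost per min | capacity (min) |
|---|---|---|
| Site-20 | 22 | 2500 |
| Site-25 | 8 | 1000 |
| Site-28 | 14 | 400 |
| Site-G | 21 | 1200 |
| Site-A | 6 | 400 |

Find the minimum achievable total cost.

Fill from the cheapest source first.
Site-A at 6: take all 400 min ; 400 still needed.
Take 400 from Site-25 at 8 to finish.
Site-28, Site-G, Site-20: unused.
Cost = 400×6 + 400×8 = 5600.

5600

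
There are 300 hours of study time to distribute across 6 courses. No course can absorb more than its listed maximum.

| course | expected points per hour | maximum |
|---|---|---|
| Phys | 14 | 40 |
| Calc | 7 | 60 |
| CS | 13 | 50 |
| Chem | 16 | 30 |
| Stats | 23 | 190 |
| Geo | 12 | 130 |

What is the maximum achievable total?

Order the courses by expected points per hour: Stats 23 > Chem 16 > Phys 14 > CS 13 > Geo 12 > Calc 7.
Stats: +190 to 190 (cap) → 110 left.
Give Chem 30 to hit its cap of 30 → 80 left.
Phys takes 40 to reach its cap of 40 → 40 left.
CS has room for 50 but only 40 remain, so it gets 40.
Total = 14×40 + 13×40 + 16×30 + 23×190 = 5930.

5930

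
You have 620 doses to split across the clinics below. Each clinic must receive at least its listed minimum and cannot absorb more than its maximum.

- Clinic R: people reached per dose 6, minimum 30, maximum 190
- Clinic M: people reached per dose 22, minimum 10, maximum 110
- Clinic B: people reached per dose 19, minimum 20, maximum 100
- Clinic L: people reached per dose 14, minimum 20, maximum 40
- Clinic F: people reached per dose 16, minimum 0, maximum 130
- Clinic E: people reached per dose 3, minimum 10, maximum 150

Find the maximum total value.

Meeting every minimum uses 30+10+20+20+0+10 = 90 doses, leaving 530.
Order the clinics by people reached per dose: Clinic M 22 > Clinic B 19 > Clinic F 16 > Clinic L 14 > Clinic R 6 > Clinic E 3.
Give Clinic M 100 more to hit its cap of 110 ; 430 left.
Clinic B: +80 to 100 (cap) ; 350 left.
Clinic F: +130 to 130 (cap) ; 220 left.
Give Clinic L 20 more to hit its cap of 40 ; 200 left.
Clinic R: +160 to 190 (cap) ; 40 left.
Clinic E: +40 (room for 140) → 50. Pool exhausted.
Total = 6×190 + 22×110 + 19×100 + 14×40 + 16×130 + 3×50 = 8250.

8250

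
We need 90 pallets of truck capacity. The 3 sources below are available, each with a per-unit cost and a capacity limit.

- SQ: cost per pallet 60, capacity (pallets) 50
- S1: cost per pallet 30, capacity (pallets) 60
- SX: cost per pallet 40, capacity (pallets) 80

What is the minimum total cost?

Fill from the cheapest source first.
S1 (30): use full 60 → 30 pallets to go.
SX at 40: take 30 of its 80 → requirement met.
SQ: unused.
Cost = 60×30 + 30×40 = 3000.

3000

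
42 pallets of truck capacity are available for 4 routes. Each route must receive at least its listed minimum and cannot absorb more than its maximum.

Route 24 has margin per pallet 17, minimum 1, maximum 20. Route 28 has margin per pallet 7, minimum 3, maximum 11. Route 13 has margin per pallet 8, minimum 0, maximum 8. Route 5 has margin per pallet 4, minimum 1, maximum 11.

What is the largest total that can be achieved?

Meeting every minimum uses 1+3+0+1 = 5 pallets, leaving 37.
Order the routes by margin per pallet: Route 24 17 > Route 13 8 > Route 28 7 > Route 5 4.
Give Route 24 19 more to hit its cap of 20 → 18 left.
Route 13: +8 to 8 (cap) → 10 left.
Route 28: +8 to 11 (cap) → 2 left.
Route 5 has room for 10 more but only 2 remain, so it gets 3.
Total = 17×20 + 7×11 + 8×8 + 4×3 = 493.

493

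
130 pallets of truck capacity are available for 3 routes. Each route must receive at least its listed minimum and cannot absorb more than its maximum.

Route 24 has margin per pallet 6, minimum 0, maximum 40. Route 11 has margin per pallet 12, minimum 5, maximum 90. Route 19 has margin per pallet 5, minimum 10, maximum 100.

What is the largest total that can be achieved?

Meeting every minimum uses 0+5+10 = 15 pallets, leaving 115.
Order the routes by margin per pallet: Route 11 12 > Route 24 6 > Route 19 5.
Route 11 takes 85 more to reach its cap of 90 → 30 left.
Only 30 left; Route 24 takes them to reach 30.
Total = 6×30 + 12×90 + 5×10 = 1310.

1310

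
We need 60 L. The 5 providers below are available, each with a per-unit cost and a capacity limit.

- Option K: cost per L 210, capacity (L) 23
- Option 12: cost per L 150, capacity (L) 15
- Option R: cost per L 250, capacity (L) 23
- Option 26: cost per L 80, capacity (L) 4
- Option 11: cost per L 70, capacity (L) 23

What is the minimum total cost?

Use providers in increasing cost order.
Option 11 (70): use full 23 → 37 L to go.
Take 4 from Option 26 at 80 → need 33 more.
Take 15 from Option 12 at 150 → need 18 more.
Option K (210): take the remaining 18 → done.
Option R: unused.
Cost = 23×70 + 4×80 + 15×150 + 18×210 = 7960.

7960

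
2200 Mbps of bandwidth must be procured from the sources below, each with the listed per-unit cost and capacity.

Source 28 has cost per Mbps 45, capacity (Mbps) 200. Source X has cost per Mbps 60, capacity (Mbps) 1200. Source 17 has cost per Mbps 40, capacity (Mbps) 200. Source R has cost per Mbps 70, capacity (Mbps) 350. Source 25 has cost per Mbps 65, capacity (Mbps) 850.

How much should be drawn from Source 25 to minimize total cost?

Fill from the cheapest source first.
Source 17 at 40: take all 200 Mbps — 2000 still needed.
Take 200 from Source 28 at 45 — need 1800 more.
Source X (60): use full 1200 — 600 Mbps to go.
Source 25 at 65: take 600 of its 850 — requirement met.
Source R: unused.

600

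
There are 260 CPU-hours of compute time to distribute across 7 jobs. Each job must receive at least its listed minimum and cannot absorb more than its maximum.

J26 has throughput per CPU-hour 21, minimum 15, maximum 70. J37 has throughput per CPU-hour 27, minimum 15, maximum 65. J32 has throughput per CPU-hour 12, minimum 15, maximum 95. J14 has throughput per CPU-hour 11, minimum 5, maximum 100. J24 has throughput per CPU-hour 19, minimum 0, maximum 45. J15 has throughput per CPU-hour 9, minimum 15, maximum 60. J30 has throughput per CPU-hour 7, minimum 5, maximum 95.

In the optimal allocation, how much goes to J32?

55

Meeting every minimum uses 15+15+15+5+0+15+5 = 70 CPU-hours, leaving 190.
Rank by throughput per CPU-hour: J37 27 > J26 21 > J24 19 > J32 12 > J14 11 > J15 9 > J30 7.
J37: +50 to 65 (cap) — 140 left.
J26: +55 to 70 (cap) — 85 left.
Give J24 45 more to hit its cap of 45 — 40 left.
Only 40 left; J32 takes them to reach 55.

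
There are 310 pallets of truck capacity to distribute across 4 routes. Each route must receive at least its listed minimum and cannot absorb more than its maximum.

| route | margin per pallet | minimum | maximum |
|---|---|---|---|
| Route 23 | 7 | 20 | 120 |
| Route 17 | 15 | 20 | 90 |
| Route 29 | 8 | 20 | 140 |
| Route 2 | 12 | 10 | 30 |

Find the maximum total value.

3180

Meeting every minimum uses 20+20+20+10 = 70 pallets, leaving 240.
Order the routes by margin per pallet: Route 17 15 > Route 2 12 > Route 29 8 > Route 23 7.
Give Route 17 70 more to hit its cap of 90 ; 170 left.
Route 2: +20 to 30 (cap) ; 150 left.
Route 29 takes 120 more to reach its cap of 140 ; 30 left.
Only 30 left; Route 23 takes them to reach 50.
Total = 7×50 + 15×90 + 8×140 + 12×30 = 3180.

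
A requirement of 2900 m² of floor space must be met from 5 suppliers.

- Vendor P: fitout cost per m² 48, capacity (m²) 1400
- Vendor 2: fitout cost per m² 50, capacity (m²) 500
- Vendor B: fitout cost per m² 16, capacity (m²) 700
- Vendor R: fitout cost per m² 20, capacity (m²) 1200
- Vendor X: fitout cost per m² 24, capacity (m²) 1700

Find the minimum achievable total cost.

Fill from the cheapest supplier first.
Take 700 from Vendor B at 16 ; need 2200 more.
Take 1200 from Vendor R at 20 ; need 1000 more.
Vendor X at 24: take 1000 of its 1700 ; requirement met.
Vendor P, Vendor 2: unused.
Cost = 700×16 + 1200×20 + 1000×24 = 59200.

59200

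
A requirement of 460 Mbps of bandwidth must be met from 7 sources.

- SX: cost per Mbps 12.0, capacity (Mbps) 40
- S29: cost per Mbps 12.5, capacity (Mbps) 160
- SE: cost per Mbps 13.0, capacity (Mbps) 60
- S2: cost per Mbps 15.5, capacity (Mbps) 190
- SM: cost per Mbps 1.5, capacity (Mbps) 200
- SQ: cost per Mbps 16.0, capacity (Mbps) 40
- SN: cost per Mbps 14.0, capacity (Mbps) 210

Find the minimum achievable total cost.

Fill from the cheapest source first.
Take 200 from SM at 1.5 — need 260 more.
Take 40 from SX at 12.0 — need 220 more.
Take 160 from S29 at 12.5 — need 60 more.
SE at 13.0: take all 60 Mbps — 0 still needed.
SN, S2, SQ: unused.
Cost = 200×1.5 + 40×12.0 + 160×12.5 + 60×13.0 = 3560.

3560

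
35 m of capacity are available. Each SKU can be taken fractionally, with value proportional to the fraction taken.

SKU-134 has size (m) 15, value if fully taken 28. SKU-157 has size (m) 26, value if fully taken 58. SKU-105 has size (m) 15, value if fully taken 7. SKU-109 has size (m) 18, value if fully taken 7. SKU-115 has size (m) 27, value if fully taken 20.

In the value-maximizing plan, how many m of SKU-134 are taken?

Sort by value density: SKU-157 58/26≈2.23, SKU-134 28/15≈1.87, SKU-115 20/27≈0.741, SKU-105 7/15≈0.467, SKU-109 7/18≈0.389.
SKU-157: take in full, 26 m for value 58 — 9 left.
Only 9 m remain; take 9/15 of SKU-134 for value 28×9/15 = 16.8.

9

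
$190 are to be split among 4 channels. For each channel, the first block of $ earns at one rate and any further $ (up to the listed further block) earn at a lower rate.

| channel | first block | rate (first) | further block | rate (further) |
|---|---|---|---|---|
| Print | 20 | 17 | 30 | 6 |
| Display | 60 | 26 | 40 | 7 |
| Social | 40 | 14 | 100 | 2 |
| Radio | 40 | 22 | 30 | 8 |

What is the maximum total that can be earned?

Treat each block as its own option and order by rate: Display/first 26 > Radio/first 22 > Print/first 17 > Social/first 14 > Radio/second 8 > Display/second 7 > Print/second 6 > Social/second 2.
Display/first (26): +60 ; 130 left.
Radio/first (22): +40 ; 90 left.
Print first at 17: fill all 20 ; 70 left.
Social first at 14: fill all 40 ; 30 left.
Fill Radio second block (30 at 8) ; 0 left.
Total = 26×60 + 22×40 + 17×20 + 14×40 + 8×30 = 3580.

3580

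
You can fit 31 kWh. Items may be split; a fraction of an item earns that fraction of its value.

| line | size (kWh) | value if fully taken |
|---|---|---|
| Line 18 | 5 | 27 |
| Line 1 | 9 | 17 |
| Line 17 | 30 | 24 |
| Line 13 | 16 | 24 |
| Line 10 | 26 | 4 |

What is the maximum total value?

68.8

Rank by value-to-size ratio: Line 18 27/5≈5.4, Line 1 17/9≈1.89, Line 13 24/16≈1.5, Line 17 24/30≈0.8, Line 10 4/26≈0.154.
All 5 kWh of Line 18 fit (value 27) — 26 remain.
All 9 kWh of Line 1 fit (value 17) — 17 remain.
Line 13: take in full, 16 kWh for value 24 — 1 left.
Only 1 kWh remain; take 1/30 of Line 17 for value 24×1/30 = 0.8.
Total value = 68.8.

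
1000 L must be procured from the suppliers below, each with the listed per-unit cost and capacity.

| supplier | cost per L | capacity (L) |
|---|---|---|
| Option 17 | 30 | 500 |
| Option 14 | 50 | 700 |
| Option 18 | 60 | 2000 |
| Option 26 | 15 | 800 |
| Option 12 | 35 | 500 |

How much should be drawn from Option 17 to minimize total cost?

200

Cheapest first:
Take 800 from Option 26 at 15 — need 200 more.
Take 200 from Option 17 at 30 to finish.
Option 12, Option 14, Option 18: unused.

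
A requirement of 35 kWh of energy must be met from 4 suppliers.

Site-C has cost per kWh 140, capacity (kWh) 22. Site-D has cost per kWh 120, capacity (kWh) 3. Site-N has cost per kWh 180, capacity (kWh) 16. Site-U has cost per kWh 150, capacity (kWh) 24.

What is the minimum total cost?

Cheapest first:
Take 3 from Site-D at 120 ; need 32 more.
Take 22 from Site-C at 140 ; need 10 more.
Take 10 from Site-U at 150 to finish.
Site-N: unused.
Cost = 3×120 + 22×140 + 10×150 = 4940.

4940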